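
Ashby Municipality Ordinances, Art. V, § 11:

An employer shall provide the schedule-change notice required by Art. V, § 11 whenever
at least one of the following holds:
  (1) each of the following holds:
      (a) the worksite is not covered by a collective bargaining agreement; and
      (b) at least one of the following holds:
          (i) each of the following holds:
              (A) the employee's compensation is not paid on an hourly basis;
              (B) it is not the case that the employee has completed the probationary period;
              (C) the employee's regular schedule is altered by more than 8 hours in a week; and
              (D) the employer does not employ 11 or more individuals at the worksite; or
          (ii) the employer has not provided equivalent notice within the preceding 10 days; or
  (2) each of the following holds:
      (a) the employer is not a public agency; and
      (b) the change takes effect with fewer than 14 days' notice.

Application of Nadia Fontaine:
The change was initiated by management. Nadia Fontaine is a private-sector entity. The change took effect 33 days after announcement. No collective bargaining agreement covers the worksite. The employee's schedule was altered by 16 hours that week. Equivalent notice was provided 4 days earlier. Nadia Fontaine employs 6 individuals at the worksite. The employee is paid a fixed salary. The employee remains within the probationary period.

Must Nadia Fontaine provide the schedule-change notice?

(a) no CBA — met.
(A) not (hourly-paid) — met.
(B) not (past probation) — holds.
(C) schedule shift > 8h — met.
(D) not (≥ 11 at site) — met.
So (i) is satisfied (T AND T AND T AND T).
(ii) no recent notice — fails.
(b): T OR F → true.
(1): T AND T → true.
(a) not (public agency) — holds.
(b) < 14 days' notice — not satisfied.
So (2) is not satisfied (T AND F).
Overall: T OR F → true.

Yes — required.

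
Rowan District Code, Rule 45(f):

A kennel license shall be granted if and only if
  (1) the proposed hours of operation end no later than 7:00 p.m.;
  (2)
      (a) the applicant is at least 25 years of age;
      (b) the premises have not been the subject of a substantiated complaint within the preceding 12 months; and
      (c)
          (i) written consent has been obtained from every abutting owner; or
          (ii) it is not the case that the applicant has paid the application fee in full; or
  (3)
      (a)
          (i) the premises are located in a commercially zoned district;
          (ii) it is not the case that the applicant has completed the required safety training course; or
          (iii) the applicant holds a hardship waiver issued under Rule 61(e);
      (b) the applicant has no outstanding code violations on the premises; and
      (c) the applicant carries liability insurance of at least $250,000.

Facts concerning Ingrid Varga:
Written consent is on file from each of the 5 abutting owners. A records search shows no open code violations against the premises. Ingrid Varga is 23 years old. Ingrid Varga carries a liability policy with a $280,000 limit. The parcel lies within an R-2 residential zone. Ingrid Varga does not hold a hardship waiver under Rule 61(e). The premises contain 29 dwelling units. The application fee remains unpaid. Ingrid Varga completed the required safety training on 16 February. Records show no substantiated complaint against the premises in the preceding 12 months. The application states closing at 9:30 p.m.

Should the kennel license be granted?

No — denied.

(1) closes by 7 p.m. — not satisfied.
(a) age ≥ 25 — fails.
(b) no complaint in 12 mo. — holds.
(i) all abutters consent — met.
(ii) not (fee paid) — satisfied.
(c) = T OR T = true.
(2) = F AND T AND T = false.
(i) commercially zoned — not met.
(ii) not (safety training) — fails.
(iii) hardship waiver — not met.
(a) = F OR F OR F = false.
(b) no code violations — holds.
(c) insurance ≥ $250,000 — satisfied.
So (3) is not satisfied (F AND T AND T).
So Overall is not satisfied (F OR F OR F).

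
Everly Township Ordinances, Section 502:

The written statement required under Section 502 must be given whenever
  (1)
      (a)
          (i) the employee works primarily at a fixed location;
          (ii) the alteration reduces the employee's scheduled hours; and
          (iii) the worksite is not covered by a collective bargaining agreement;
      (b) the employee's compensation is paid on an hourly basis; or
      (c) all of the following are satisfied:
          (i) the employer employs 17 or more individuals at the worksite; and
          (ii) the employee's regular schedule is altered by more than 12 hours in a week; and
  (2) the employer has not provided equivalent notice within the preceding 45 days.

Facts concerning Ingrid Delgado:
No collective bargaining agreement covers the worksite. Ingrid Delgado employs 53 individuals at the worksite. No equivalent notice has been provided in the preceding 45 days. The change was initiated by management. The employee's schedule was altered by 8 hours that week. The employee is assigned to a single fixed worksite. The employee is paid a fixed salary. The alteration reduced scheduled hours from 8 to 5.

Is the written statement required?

(i) fixed location — holds.
(ii) hours reduced — holds.
(iii) no CBA — holds.
(a): T AND T AND T → true.
(b) hourly-paid — not met.
(i) ≥ 17 at site — met.
(ii) schedule shift > 12h — not met.
(c) = T AND F = false.
(1): T OR F OR F → true.
(2) no recent notice — holds.
Overall: T AND T → true.

Yes — required.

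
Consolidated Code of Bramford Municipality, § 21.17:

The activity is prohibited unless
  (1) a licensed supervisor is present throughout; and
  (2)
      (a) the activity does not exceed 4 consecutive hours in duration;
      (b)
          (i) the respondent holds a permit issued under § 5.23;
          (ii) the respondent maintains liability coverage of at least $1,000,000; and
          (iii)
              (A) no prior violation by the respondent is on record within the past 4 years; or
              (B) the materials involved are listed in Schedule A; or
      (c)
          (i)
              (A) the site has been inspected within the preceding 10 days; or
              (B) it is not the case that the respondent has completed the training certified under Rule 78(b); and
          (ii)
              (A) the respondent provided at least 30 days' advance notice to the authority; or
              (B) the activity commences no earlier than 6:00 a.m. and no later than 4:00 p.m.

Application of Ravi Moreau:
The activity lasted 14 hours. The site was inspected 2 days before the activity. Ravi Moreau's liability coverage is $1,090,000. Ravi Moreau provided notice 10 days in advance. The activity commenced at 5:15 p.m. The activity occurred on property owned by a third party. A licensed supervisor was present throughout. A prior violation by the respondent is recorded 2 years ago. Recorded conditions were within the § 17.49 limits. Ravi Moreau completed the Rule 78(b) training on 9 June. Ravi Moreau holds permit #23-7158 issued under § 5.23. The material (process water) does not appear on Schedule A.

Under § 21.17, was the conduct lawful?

No — unlawful.

(1) supervisor present — satisfied.
(a) ≤ 4 hrs duration — not met.
(i) holds permit — satisfied.
(ii) coverage ≥ $1,000,000 — satisfied.
(A) no prior violation — not satisfied.
(B) Schedule A material — not met.
(iii) = F OR F = false.
(b): T AND T AND F → false.
(A) site inspected — holds.
(B) not (training certified) — not satisfied.
So (i) is satisfied (T OR F).
(A) ≥30 days' notice — not met.
(B) start within hours — not satisfied.
(ii) = F OR F = false.
(c): T AND F → false.
So (2) is not satisfied (F OR F OR F).
Overall = T AND F = false.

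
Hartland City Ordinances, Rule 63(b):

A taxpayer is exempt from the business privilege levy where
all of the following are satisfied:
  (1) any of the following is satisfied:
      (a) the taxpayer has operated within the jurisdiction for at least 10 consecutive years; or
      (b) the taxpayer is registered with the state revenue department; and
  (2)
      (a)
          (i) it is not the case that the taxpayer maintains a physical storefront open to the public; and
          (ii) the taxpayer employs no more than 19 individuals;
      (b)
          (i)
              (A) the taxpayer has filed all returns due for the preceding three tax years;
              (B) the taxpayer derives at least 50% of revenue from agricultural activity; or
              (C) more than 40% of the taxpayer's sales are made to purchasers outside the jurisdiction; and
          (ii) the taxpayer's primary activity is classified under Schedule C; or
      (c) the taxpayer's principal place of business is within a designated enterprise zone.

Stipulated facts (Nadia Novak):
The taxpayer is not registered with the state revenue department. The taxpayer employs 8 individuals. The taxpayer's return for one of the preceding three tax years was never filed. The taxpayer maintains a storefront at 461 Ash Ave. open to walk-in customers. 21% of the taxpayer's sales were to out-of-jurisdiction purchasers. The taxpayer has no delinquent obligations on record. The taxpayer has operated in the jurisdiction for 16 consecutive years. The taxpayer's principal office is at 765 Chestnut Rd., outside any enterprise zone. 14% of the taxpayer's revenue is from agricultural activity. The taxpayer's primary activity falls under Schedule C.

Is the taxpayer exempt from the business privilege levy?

No — not exempt.

(a) ≥ 10 yrs in jurisdiction — holds.
(b) state-registered — not met.
So (1) is satisfied (T OR F).
(i) not (has storefront) — fails.
(ii) ≤ 19 employees — met.
(a): F AND T → false.
(A) returns current — fails.
(B) ≥50% agricultural — not satisfied.
(C) >40% out-of-jur. sales — not met.
So (i) is not satisfied (F OR F OR F).
(ii) Schedule C activity — satisfied.
(b) = F AND T = false.
(c) in enterprise zone — fails.
(2) = F OR F OR F = false.
Overall = T AND F = false.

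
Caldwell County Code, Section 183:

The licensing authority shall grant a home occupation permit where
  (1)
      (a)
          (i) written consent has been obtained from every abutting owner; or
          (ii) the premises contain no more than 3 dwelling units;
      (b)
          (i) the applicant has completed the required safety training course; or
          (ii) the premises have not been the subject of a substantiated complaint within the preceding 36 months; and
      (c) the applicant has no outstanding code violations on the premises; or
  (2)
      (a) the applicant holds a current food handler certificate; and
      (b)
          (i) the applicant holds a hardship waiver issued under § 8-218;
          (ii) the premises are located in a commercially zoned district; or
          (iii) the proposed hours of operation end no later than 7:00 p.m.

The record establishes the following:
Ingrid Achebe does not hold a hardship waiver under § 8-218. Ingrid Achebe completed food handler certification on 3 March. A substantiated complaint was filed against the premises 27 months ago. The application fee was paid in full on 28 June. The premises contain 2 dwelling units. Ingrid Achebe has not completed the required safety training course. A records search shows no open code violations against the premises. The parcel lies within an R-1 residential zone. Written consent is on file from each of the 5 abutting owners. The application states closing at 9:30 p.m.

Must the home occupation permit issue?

No — denied.

(i) all abutters consent — holds.
(ii) ≤ 3 units — met.
So (a) is satisfied (T OR T).
(i) safety training — not satisfied.
(ii) no complaint in 36 mo. — not satisfied.
(b) = F OR F = false.
(c) no code violations — holds.
So (1) is not satisfied (T AND F AND T).
(a) food handler cert. — met.
(i) hardship waiver — fails.
(ii) commercially zoned — not met.
(iii) closes by 7 p.m. — not satisfied.
So (b) is not satisfied (F OR F OR F).
So (2) is not satisfied (T AND F).
So Overall is not satisfied (F OR F).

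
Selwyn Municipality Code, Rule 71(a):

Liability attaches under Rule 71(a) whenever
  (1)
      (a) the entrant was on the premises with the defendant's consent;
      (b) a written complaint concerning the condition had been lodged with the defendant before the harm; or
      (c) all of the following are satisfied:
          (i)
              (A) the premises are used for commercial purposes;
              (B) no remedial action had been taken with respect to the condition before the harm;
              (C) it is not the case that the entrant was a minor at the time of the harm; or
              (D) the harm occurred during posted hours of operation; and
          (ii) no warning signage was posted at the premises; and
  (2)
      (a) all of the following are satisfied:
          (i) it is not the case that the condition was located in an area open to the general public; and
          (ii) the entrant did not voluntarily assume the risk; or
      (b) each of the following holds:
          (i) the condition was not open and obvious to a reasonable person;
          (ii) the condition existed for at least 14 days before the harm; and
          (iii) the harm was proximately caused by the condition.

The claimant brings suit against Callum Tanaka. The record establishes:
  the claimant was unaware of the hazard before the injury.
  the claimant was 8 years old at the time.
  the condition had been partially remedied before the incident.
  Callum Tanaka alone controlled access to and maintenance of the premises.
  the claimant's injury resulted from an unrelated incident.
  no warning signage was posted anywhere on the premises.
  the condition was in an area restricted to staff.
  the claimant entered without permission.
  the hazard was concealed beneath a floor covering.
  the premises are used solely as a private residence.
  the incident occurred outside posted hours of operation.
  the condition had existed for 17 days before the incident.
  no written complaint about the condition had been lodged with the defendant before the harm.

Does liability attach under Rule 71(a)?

No — not liable.

(a) consent to enter — not satisfied.
(b) complaint lodged — fails.
(A) commercial use — not met.
(B) no remedial action — not met.
(C) not (entrant a minor) — fails.
(D) during posted hours — fails.
(i) = F OR F OR F OR F = false.
(ii) no signage posted — holds.
(c): F AND T → false.
(1): F OR F OR F → false.
(i) not (public area) — holds.
(ii) no assumed risk — met.
So (a) is satisfied (T AND T).
(i) not open/obvious — met.
(ii) condition ≥14 days old — holds.
(iii) proximate cause — not met.
(b): T AND T AND F → false.
(2): T OR F → true.
Overall = F AND T = false.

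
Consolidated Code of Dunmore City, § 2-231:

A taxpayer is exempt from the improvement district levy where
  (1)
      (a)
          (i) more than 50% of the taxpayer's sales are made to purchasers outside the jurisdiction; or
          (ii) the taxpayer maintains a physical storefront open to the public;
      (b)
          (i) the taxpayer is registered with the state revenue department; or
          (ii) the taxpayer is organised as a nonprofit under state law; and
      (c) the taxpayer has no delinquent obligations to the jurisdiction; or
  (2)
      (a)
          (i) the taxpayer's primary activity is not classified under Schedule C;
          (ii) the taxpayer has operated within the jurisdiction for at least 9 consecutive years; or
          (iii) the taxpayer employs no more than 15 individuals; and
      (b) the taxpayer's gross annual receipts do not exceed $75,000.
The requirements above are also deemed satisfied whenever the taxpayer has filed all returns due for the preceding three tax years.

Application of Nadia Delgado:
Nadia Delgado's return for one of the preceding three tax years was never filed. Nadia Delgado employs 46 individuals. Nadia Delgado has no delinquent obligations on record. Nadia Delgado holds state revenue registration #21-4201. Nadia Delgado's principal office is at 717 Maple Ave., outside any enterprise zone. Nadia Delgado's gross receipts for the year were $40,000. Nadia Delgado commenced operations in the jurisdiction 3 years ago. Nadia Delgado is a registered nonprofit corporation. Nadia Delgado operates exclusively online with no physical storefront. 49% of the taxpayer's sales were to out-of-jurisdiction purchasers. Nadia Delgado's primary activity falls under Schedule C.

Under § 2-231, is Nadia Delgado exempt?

No — not exempt.

(i) >50% out-of-jur. sales — not met.
(ii) has storefront — not satisfied.
(a) = F OR F = false.
(i) state-registered — met.
(ii) nonprofit — holds.
(b) = T OR T = true.
(c) no delinquency — holds.
(1) = F AND T AND T = false.
(i) not (Schedule C activity) — not satisfied.
(ii) ≥ 9 yrs in jurisdiction — not satisfied.
(iii) ≤ 15 employees — fails.
(a): F OR F OR F → false.
(b) receipts ≤ $75,000 — met.
(2): F AND T → false.
Overall: F OR F → false.
Exception (returns current) — not satisfied.
Result: main false OR exception false → false.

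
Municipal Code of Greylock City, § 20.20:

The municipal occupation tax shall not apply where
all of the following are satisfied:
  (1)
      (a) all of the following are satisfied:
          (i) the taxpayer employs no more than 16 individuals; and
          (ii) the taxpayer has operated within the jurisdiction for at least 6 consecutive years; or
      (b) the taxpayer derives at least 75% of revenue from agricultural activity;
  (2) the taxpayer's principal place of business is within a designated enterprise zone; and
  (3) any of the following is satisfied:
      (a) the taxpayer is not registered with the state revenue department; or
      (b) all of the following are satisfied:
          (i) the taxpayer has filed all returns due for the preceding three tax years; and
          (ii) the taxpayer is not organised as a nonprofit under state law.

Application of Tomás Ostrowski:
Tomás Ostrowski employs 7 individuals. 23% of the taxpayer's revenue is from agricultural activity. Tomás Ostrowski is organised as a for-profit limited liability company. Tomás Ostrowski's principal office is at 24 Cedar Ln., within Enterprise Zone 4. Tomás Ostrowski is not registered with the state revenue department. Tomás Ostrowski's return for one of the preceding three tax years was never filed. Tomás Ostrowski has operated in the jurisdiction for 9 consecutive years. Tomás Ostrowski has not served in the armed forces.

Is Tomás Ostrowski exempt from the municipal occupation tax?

Yes — exempt.

(i) ≤ 16 employees — met.
(ii) ≥ 6 yrs in jurisdiction — satisfied.
(a): T AND T → true.
(b) ≥75% agricultural — fails.
So (1) is satisfied (T OR F).
(2) in enterprise zone — met.
(a) not (state-registered) — met.
(i) returns current — fails.
(ii) not (nonprofit) — holds.
So (b) is not satisfied (F AND T).
(3) = T OR F = true.
Overall = T AND T AND T = true.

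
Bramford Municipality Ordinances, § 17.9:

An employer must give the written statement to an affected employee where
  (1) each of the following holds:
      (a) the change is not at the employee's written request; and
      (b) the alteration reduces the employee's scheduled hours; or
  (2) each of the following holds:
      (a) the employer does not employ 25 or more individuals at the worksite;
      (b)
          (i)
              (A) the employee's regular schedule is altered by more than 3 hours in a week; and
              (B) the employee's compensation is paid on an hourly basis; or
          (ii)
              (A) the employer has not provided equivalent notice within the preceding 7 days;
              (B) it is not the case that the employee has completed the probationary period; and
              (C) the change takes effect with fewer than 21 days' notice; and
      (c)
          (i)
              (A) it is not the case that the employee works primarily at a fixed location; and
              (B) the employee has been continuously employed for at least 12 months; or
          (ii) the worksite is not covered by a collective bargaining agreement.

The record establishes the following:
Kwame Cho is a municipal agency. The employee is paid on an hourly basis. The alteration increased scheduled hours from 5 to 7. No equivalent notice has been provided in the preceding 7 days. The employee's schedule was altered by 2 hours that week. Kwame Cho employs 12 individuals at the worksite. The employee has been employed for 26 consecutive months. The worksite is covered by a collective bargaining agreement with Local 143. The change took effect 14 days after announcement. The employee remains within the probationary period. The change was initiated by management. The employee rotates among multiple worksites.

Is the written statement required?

Yes — required.

(a) not employee-requested — holds.
(b) hours reduced — not satisfied.
(1) = T AND F = false.
(a) not (≥ 25 at site) — holds.
(A) schedule shift > 3h — not satisfied.
(B) hourly-paid — holds.
So (i) is not satisfied (F AND T).
(A) no recent notice — satisfied.
(B) not (past probation) — met.
(C) < 21 days' notice — met.
(ii) = T AND T AND T = true.
So (b) is satisfied (F OR T).
(A) not (fixed location) — satisfied.
(B) tenure ≥ 12 mo. — met.
So (i) is satisfied (T AND T).
(ii) no CBA — not met.
(c): T OR F → true.
So (2) is satisfied (T AND T AND T).
Overall = F OR T = true.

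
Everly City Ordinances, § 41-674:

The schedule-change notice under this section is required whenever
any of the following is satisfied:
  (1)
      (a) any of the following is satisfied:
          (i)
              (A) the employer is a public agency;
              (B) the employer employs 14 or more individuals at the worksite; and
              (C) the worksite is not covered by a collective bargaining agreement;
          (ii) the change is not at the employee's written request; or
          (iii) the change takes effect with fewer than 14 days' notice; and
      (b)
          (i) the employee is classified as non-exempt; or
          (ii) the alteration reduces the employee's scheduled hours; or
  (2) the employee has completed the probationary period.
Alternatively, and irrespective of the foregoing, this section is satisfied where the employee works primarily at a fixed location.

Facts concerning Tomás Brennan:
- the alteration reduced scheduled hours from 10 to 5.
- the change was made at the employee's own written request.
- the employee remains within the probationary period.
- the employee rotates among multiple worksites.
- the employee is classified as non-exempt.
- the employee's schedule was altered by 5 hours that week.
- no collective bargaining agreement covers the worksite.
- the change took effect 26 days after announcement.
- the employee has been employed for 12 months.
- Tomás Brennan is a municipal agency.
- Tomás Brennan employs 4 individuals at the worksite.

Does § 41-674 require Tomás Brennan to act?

No — not required.

(A) public agency — holds.
(B) ≥ 14 at site — not satisfied.
(C) no CBA — met.
(i): T AND F AND T → false.
(ii) not employee-requested — not satisfied.
(iii) < 14 days' notice — not met.
So (a) is not satisfied (F OR F OR F).
(i) non-exempt — holds.
(ii) hours reduced — satisfied.
(b): T OR T → true.
(1) = F AND T = false.
(2) past probation — not met.
Overall: F OR F → false.
Exception (fixed location) — not satisfied.
Result: main false OR exception false → false.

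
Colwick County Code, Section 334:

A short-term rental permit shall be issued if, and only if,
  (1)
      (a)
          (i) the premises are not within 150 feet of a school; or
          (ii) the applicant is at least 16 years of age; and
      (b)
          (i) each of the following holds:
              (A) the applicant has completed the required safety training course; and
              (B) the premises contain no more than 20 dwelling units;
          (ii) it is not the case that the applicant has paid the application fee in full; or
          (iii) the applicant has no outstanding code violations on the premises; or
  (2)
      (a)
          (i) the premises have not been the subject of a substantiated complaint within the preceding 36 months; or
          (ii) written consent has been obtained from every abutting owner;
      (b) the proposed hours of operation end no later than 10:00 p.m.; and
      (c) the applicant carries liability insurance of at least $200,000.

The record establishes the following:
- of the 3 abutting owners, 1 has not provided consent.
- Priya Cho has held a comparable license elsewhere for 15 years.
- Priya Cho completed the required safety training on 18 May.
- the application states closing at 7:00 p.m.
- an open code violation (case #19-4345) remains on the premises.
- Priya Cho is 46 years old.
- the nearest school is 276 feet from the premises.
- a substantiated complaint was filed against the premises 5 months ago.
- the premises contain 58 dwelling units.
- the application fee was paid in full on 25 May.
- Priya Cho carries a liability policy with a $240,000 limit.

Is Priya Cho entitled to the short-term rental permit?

No — denied.

(i) ≥150 ft from school — satisfied.
(ii) age ≥ 16 — satisfied.
(a) = T OR T = true.
(A) safety training — met.
(B) ≤ 20 units — not satisfied.
(i): T AND F → false.
(ii) not (fee paid) — fails.
(iii) no code violations — not met.
So (b) is not satisfied (F OR F OR F).
(1): T AND F → false.
(i) no complaint in 36 mo. — not satisfied.
(ii) all abutters consent — not met.
So (a) is not satisfied (F OR F).
(b) closes by 10 p.m. — satisfied.
(c) insurance ≥ $200,000 — holds.
(2) = F AND T AND T = false.
Overall = F OR F = false.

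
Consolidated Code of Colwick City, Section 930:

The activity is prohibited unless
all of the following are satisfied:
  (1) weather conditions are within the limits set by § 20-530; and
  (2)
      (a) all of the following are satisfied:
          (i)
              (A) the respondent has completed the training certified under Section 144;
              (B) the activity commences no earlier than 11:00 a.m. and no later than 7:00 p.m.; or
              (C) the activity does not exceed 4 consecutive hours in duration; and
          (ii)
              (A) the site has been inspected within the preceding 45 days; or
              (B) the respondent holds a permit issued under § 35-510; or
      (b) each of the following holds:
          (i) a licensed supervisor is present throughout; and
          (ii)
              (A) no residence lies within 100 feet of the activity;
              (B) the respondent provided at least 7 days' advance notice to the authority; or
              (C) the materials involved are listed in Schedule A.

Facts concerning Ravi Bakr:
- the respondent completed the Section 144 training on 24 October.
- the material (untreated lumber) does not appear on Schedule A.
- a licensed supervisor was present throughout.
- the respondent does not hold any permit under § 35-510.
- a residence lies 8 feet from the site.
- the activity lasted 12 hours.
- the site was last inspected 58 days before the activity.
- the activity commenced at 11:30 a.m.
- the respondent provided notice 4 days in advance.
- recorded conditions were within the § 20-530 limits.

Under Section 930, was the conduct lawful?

(1) weather ok — satisfied.
(A) training certified — met.
(B) start within hours — satisfied.
(C) ≤ 4 hrs duration — not satisfied.
(i) = T OR T OR F = true.
(A) site inspected — fails.
(B) holds permit — not satisfied.
(ii) = F OR F = false.
(a) = T AND F = false.
(i) supervisor present — holds.
(A) no residence in 100 ft — not met.
(B) ≥7 days' notice — not met.
(C) Schedule A material — not met.
(ii): F OR F OR F → false.
(b) = T AND F = false.
So (2) is not satisfied (F OR F).
Overall = T AND F = false.

No — unlawful.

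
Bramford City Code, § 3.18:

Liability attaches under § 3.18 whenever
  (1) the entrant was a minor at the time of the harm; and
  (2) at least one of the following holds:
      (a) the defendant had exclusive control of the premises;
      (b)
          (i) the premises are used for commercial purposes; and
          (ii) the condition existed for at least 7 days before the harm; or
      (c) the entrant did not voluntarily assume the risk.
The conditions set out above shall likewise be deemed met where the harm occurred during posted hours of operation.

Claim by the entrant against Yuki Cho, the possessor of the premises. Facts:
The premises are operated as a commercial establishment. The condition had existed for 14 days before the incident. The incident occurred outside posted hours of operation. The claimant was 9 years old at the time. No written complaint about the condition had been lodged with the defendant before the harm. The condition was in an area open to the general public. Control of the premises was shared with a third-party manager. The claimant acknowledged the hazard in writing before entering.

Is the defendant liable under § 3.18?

Yes — liable.

(1) entrant a minor — met.
(a) exclusive control — not met.
(i) commercial use — met.
(ii) condition ≥7 days old — met.
(b): T AND T → true.
(c) no assumed risk — not met.
(2) = F OR T OR F = true.
Overall: T AND T → true.
Exception (during posted hours) — not satisfied.
Result: main true OR exception false → true.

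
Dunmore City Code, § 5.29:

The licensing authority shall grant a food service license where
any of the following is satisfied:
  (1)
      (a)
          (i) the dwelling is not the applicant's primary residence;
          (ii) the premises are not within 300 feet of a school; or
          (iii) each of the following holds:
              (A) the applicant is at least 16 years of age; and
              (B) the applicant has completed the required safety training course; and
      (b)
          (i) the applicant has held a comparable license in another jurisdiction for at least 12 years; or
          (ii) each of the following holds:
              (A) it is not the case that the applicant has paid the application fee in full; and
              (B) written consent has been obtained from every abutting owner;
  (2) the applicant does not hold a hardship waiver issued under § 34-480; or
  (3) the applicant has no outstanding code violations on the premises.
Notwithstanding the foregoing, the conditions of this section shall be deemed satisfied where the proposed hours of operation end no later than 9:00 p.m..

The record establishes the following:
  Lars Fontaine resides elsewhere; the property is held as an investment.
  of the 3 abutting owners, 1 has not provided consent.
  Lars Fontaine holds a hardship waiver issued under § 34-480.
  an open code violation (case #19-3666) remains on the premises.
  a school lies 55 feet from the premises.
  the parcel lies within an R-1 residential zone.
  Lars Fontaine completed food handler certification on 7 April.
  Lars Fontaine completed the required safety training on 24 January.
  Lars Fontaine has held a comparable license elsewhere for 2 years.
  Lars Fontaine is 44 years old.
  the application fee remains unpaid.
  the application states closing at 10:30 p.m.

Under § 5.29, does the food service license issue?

No — denied.

(i) not (primary residence) — holds.
(ii) ≥300 ft from school — not satisfied.
(A) age ≥ 16 — met.
(B) safety training — holds.
So (iii) is satisfied (T AND T).
So (a) is satisfied (T OR F OR T).
(i) prior license ≥ 12 yr — not met.
(A) not (fee paid) — satisfied.
(B) all abutters consent — fails.
So (ii) is not satisfied (T AND F).
(b) = F OR F = false.
(1) = T AND F = false.
(2) not (hardship waiver) — fails.
(3) no code violations — fails.
Overall = F OR F OR F = false.
Exception (closes by 9 p.m.) — not satisfied.
Result: main false OR exception false → false.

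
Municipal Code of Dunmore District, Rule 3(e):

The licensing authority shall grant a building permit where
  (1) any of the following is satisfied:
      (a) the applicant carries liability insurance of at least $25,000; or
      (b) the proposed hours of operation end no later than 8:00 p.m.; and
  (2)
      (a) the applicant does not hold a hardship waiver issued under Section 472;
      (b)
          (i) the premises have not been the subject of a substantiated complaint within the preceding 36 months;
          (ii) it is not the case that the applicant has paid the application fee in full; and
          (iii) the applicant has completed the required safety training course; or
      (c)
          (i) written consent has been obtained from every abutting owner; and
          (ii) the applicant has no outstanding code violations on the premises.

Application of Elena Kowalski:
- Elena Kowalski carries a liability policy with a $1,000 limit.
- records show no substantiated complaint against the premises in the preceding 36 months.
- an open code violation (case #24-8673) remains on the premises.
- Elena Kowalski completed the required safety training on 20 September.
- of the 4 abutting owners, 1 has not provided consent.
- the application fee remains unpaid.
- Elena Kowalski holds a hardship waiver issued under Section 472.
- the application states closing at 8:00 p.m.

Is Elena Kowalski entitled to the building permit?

(a) insurance ≥ $25,000 — fails.
(b) closes by 8 p.m. — met.
(1): F OR T → true.
(a) not (hardship waiver) — fails.
(i) no complaint in 36 mo. — met.
(ii) not (fee paid) — holds.
(iii) safety training — satisfied.
(b): T AND T AND T → true.
(i) all abutters consent — not met.
(ii) no code violations — not satisfied.
So (c) is not satisfied (F AND F).
(2) = F OR T OR F = true.
So Overall is satisfied (T AND T).

Yes — granted.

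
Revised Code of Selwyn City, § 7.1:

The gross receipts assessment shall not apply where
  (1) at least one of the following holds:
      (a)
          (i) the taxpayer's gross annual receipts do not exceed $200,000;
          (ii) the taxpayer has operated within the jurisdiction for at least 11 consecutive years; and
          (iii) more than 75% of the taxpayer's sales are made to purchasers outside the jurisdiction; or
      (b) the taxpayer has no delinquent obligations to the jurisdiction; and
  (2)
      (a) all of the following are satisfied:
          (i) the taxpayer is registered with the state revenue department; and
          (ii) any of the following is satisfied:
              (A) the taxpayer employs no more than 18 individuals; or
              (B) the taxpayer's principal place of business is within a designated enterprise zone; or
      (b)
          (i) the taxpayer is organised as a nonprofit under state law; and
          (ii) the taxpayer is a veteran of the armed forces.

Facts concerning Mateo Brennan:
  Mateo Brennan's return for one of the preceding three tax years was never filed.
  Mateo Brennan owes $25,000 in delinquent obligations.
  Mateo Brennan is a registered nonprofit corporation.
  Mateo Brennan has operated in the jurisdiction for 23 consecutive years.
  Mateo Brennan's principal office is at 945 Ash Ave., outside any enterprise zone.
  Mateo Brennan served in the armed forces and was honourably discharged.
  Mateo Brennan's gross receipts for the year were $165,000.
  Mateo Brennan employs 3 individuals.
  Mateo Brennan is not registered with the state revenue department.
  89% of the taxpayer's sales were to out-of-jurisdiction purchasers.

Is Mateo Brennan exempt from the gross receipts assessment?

Yes — exempt.

(i) receipts ≤ $200,000 — holds.
(ii) ≥ 11 yrs in jurisdiction — met.
(iii) >75% out-of-jur. sales — met.
So (a) is satisfied (T AND T AND T).
(b) no delinquency — not met.
So (1) is satisfied (T OR F).
(i) state-registered — not satisfied.
(A) ≤ 18 employees — holds.
(B) in enterprise zone — fails.
(ii) = T OR F = true.
So (a) is not satisfied (F AND T).
(i) nonprofit — met.
(ii) veteran — holds.
(b): T AND T → true.
(2) = F OR T = true.
Overall: T AND T → true.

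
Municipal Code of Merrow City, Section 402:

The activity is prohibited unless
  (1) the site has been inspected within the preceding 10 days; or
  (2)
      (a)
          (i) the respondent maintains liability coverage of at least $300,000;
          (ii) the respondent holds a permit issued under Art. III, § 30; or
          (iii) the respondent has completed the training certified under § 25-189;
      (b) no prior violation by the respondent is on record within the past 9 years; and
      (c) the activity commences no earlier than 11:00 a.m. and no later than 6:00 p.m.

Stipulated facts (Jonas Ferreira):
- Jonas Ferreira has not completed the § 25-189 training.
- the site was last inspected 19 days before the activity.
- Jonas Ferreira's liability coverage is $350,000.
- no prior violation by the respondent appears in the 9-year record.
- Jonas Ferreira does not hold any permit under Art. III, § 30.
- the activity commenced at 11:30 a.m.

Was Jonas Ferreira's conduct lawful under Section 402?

Yes — lawful.

(1) site inspected — fails.
(i) coverage ≥ $300,000 — satisfied.
(ii) holds permit — not satisfied.
(iii) training certified — not satisfied.
So (a) is satisfied (T OR F OR F).
(b) no prior violation — satisfied.
(c) start within hours — holds.
So (2) is satisfied (T AND T AND T).
So Overall is satisfied (F OR T).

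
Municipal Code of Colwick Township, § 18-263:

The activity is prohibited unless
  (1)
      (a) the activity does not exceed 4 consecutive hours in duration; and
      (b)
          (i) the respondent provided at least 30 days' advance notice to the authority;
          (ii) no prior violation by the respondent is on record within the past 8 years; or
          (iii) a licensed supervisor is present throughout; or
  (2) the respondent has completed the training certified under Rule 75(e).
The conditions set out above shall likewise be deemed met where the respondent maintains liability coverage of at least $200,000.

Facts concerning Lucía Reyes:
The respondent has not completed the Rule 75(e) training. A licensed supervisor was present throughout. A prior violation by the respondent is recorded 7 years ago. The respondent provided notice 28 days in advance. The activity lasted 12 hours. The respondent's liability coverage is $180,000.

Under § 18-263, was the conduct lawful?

No — unlawful.

(a) ≤ 4 hrs duration — not met.
(i) ≥30 days' notice — not satisfied.
(ii) no prior violation — fails.
(iii) supervisor present — met.
(b): F OR F OR T → true.
(1) = F AND T = false.
(2) training certified — not met.
Overall: F OR F → false.
Exception (coverage ≥ $200,000) — not satisfied.
Result: main false OR exception false → false.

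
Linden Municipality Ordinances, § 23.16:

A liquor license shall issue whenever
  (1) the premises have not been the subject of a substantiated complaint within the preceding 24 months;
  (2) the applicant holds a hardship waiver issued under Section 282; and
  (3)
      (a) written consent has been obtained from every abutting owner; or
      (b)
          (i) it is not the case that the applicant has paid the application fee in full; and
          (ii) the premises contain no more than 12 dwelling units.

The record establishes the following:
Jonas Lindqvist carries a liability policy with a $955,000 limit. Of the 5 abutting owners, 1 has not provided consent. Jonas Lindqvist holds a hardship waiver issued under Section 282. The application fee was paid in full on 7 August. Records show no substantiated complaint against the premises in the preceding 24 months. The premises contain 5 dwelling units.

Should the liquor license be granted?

No — denied.

(1) no complaint in 24 mo. — satisfied.
(2) hardship waiver — satisfied.
(a) all abutters consent — not satisfied.
(i) not (fee paid) — fails.
(ii) ≤ 12 units — satisfied.
(b): F AND T → false.
So (3) is not satisfied (F OR F).
Overall = T AND T AND F = false.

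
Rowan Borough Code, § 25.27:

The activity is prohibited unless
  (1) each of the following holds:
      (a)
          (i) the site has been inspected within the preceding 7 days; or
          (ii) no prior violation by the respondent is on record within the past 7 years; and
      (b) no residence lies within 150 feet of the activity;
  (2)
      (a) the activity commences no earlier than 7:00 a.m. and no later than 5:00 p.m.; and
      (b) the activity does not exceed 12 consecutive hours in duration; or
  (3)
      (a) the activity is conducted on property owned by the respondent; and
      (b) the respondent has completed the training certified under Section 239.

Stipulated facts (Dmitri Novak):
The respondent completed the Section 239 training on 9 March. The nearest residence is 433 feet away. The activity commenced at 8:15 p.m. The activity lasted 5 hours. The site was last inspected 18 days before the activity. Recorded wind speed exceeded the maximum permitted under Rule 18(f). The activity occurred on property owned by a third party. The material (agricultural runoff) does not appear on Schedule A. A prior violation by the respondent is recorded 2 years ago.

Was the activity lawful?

(i) site inspected — not satisfied.
(ii) no prior violation — not met.
(a): F OR F → false.
(b) no residence in 150 ft — satisfied.
(1): F AND T → false.
(a) start within hours — not satisfied.
(b) ≤ 12 hrs duration — satisfied.
So (2) is not satisfied (F AND T).
(a) own property — not satisfied.
(b) training certified — met.
(3): F AND T → false.
Overall = F OR F OR F = false.

No — unlawful.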